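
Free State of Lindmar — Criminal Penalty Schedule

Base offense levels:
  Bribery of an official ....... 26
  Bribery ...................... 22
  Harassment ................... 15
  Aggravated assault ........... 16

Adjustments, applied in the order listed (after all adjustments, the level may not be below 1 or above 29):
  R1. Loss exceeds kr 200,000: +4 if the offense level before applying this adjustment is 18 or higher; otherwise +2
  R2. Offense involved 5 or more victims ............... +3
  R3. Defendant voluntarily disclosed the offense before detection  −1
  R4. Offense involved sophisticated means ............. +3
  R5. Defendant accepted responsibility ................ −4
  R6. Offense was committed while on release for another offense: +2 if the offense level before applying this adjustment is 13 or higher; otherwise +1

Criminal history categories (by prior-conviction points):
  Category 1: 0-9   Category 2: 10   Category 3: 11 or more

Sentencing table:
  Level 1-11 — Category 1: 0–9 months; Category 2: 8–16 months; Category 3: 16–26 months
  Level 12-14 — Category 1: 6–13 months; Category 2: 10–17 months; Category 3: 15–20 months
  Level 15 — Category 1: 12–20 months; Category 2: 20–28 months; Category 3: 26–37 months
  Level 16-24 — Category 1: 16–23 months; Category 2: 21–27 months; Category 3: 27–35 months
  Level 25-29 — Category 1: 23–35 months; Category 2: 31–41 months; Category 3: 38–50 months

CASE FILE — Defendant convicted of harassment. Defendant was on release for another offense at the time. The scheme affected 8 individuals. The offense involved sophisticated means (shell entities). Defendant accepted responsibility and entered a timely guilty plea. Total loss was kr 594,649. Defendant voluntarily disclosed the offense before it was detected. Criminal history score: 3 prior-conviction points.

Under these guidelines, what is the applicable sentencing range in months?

16-23 months

Base offense level for harassment: 15.
R1 applies (level before this adjustment is 15 < 18, so +2): 15 + 2 = 17.
R2 applies: 17 + 3 = 20.
R3 applies: 20 − 1 = 19.
R4 applies: 19 + 3 = 22.
R5 applies: 22 − 4 = 18.
R6 applies (level before this adjustment is 18 ≥ 13, so +2): 18 + 2 = 20.
Final offense level: 20.
Criminal history: 3 prior points → Category 1 (0-9).
Level 20 falls in the 16-24 band.
Grid: Level 16-24 × Category 1 = 16-23 months.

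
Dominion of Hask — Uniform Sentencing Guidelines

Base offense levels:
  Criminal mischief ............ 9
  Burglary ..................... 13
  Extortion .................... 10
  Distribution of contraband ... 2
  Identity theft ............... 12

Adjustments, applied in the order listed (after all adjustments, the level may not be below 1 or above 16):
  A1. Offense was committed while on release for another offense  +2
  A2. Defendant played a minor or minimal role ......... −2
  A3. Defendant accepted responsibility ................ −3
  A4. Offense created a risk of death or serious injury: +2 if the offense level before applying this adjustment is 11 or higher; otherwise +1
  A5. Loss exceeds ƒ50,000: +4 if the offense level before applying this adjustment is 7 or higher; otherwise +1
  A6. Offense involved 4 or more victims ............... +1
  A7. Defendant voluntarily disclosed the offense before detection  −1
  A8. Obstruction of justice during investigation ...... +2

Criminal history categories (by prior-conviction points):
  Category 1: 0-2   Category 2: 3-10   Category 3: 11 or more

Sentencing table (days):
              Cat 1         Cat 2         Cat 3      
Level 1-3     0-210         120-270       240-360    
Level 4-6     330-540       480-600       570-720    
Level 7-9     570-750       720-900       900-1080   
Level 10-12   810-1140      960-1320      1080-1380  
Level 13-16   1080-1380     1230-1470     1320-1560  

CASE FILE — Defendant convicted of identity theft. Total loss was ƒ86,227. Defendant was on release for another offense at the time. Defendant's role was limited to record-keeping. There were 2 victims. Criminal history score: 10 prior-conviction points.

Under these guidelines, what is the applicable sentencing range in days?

1230-1470 days

Base offense level for identity theft: 12.
A1 applies: 12 + 2 = 14.
A2 applies: 14 − 2 = 12.
A3 does not apply.
A5 applies (level before this adjustment is 12 ≥ 7, so +4): 12 + 4 = 16.
A6 does not apply.
Final offense level: 16.
Criminal history: 10 prior points → Category 2 (3-10).
Level 16 falls in the 13-16 band.
Grid: Level 13-16 × Category 2 = 1230-1470 days.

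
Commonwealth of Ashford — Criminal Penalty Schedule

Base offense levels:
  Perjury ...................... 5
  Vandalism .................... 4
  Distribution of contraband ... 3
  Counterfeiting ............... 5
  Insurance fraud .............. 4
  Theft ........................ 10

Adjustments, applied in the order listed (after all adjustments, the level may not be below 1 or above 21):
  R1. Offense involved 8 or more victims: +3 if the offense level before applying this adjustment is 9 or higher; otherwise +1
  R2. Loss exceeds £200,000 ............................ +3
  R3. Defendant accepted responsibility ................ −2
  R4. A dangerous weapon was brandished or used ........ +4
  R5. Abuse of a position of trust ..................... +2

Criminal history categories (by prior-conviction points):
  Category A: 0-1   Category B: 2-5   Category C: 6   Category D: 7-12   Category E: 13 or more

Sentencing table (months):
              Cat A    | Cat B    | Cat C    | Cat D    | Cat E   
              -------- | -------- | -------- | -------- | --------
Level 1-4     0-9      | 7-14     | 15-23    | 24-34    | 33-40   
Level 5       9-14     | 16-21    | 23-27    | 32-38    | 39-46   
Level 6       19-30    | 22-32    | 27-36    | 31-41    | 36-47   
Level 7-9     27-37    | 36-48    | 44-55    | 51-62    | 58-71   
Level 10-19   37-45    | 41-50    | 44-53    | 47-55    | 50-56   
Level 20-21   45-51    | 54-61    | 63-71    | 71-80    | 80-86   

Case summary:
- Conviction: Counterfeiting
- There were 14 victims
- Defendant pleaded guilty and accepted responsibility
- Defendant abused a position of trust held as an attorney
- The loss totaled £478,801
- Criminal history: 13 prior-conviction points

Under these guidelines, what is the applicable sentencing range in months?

Base offense level for counterfeiting: 5.
R1 applies (level before this adjustment is 5 < 9, so +1): 5 + 1 = 6.
R2 applies: 6 + 3 = 9.
R3 applies: 9 − 2 = 7.
R5 applies: 7 + 2 = 9.
Final offense level: 9.
Criminal history: 13 prior points → Category E (13+).
Level 9 falls in the 7-9 band.
Grid: Level 7-9 × Category E = 58-71 months.

58-71 months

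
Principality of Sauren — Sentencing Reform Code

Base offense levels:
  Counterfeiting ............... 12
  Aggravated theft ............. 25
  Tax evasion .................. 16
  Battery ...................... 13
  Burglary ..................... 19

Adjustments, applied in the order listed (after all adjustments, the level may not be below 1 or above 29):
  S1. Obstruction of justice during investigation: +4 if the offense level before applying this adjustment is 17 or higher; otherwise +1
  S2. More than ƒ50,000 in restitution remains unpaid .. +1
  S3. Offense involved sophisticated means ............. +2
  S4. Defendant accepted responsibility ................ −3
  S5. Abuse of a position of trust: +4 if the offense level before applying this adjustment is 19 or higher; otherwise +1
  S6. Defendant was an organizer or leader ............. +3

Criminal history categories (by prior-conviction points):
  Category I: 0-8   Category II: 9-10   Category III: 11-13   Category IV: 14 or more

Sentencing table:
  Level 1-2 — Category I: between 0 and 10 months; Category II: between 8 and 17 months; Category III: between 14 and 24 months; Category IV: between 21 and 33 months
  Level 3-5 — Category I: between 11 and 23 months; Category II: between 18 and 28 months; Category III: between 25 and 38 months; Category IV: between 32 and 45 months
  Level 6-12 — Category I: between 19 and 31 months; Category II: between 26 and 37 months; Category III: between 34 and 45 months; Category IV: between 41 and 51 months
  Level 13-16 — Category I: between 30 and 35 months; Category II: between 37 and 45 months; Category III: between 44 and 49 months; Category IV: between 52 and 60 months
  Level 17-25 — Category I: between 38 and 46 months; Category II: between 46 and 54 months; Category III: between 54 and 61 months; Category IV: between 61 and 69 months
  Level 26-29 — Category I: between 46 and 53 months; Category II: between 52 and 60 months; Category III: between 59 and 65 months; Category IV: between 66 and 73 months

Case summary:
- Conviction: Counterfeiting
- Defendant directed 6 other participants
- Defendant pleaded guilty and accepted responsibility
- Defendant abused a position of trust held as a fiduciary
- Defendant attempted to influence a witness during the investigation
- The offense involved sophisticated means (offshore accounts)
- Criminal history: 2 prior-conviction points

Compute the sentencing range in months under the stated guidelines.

Base offense level for counterfeiting: 12.
S1 applies (level before this adjustment is 12 < 17, so +1): 12 + 1 = 13.
S3 applies: 13 + 2 = 15.
S4 applies: 15 − 3 = 12.
S5 applies (level before this adjustment is 12 < 19, so +1): 12 + 1 = 13.
S6 applies: 13 + 3 = 16.
Final offense level: 16.
Criminal history: 2 prior points → Category I (0-8).
Level 16 falls in the 13-16 band.
Grid: Level 13-16 × Category I = 30-35 months.

30-35 months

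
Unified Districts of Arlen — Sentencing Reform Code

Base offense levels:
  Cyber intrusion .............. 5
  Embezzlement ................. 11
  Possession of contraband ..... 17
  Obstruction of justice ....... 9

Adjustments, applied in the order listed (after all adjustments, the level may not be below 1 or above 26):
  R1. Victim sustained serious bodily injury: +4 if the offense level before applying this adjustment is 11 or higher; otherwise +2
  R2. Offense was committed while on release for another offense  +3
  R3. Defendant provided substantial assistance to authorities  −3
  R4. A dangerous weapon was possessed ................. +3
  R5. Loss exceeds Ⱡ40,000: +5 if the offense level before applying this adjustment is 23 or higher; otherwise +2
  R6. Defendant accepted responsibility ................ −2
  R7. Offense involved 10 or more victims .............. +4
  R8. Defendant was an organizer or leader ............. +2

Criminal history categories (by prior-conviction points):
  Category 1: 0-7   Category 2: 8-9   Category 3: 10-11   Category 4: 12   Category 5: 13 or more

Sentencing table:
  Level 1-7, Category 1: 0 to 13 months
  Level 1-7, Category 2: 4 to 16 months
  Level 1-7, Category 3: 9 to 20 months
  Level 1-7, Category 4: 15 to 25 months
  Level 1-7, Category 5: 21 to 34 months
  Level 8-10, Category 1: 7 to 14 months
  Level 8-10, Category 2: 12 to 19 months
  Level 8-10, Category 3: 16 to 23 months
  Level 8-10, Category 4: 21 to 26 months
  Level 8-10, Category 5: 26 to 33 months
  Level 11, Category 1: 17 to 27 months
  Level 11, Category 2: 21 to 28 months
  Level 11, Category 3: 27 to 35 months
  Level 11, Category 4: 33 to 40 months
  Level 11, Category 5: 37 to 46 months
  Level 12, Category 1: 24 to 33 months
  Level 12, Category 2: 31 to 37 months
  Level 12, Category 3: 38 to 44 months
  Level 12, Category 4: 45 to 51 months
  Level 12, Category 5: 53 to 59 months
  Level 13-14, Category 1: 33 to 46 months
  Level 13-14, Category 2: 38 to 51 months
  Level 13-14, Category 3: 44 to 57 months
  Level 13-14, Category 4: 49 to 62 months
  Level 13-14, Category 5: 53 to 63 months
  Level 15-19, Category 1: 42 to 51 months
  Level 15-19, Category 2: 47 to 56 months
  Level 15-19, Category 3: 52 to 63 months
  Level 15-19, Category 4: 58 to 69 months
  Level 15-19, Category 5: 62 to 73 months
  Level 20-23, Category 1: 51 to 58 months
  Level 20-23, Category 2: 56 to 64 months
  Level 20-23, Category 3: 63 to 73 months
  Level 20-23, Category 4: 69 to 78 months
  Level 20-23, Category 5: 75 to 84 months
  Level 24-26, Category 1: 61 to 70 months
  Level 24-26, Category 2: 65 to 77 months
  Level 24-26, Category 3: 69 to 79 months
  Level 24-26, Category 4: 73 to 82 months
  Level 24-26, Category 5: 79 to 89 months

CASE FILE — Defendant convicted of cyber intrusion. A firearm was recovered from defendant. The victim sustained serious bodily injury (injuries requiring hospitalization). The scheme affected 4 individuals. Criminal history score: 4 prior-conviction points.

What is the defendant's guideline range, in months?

7-14 months

Base offense level for cyber intrusion: 5.
R1 applies (level before this adjustment is 5 < 11, so +2): 5 + 2 = 7.
R2 does not apply.
R3 does not apply.
R4 applies: 7 + 3 = 10.
R5 does not apply.
R6 does not apply.
R7 does not apply.
Final offense level: 10.
Criminal history: 4 prior points → Category 1 (0-7).
Level 10 falls in the 8-10 band.
Grid: Level 8-10 × Category 1 = 7-14 months.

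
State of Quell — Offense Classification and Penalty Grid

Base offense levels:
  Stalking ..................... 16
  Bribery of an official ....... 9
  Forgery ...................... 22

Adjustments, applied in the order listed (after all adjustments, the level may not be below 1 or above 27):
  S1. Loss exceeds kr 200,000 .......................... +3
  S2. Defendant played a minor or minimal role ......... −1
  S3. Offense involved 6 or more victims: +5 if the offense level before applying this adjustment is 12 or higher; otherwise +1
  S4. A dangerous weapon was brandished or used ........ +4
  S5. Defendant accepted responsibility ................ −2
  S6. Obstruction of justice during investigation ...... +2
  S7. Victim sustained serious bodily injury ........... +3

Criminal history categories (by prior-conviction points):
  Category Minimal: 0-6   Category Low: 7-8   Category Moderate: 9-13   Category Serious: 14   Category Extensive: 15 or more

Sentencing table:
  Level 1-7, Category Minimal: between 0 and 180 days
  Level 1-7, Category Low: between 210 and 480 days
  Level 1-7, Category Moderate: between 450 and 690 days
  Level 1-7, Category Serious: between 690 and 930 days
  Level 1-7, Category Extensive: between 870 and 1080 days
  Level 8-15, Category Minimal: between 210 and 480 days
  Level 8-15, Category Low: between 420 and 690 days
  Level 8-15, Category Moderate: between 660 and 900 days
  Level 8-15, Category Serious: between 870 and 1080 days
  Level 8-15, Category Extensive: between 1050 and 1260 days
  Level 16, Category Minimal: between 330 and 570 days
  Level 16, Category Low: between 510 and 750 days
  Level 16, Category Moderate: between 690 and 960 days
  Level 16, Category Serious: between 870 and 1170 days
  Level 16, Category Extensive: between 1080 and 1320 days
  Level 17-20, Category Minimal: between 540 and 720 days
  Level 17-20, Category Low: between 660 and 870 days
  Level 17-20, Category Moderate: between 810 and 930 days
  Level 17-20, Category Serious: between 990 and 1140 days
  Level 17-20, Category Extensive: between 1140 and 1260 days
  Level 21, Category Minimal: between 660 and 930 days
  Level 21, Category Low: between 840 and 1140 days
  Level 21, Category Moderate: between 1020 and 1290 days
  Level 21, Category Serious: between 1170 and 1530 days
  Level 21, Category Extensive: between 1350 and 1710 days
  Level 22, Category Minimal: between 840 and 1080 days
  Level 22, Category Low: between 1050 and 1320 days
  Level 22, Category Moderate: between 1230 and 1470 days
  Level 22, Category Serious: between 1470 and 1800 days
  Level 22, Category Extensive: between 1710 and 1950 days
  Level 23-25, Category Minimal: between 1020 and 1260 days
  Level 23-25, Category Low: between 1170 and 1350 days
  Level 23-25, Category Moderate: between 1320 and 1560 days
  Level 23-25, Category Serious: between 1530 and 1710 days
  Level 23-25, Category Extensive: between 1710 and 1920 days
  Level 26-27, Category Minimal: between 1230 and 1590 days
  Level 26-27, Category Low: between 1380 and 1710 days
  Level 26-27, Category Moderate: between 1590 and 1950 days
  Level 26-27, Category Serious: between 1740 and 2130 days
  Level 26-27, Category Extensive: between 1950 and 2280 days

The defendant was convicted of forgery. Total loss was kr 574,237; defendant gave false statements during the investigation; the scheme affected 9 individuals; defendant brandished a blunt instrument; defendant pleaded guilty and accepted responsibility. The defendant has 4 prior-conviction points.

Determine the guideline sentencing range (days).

1230-1590 days

Base offense level for forgery: 22.
S1 applies: 22 + 3 = 25.
S3 applies (level before this adjustment is 25 ≥ 12, so +5): 25 + 5 = 30.
S4 applies: 30 + 4 = 34.
S5 applies: 34 − 2 = 32.
S6 applies: 32 + 2 = 34.
S7 does not apply.
Level 34 exceeds the maximum of 27; capped at 27.
Final offense level: 27.
Criminal history: 4 prior points → Category Minimal (0-6).
Level 27 falls in the 26-27 band.
Grid: Level 26-27 × Category Minimal = 1230-1590 days.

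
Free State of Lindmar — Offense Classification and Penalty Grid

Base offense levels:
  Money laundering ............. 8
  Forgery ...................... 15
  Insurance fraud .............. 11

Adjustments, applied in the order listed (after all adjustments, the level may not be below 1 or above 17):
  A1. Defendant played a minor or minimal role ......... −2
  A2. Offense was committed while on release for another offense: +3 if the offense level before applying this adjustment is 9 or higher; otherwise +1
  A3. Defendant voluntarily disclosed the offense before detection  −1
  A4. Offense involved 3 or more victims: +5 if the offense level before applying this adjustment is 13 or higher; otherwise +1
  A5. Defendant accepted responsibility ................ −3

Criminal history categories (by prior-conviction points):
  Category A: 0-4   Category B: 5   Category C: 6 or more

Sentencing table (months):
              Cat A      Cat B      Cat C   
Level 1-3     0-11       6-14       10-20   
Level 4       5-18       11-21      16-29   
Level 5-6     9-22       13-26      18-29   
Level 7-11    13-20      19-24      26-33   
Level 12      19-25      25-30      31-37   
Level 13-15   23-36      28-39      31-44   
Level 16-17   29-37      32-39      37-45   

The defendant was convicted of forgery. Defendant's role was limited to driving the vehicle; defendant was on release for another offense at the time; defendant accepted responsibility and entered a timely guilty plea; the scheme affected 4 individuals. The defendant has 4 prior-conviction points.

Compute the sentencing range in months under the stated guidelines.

29-37 months

Base offense level for forgery: 15.
A1 applies: 15 − 2 = 13.
A2 applies (level before this adjustment is 13 ≥ 9, so +3): 13 + 3 = 16.
A4 applies (level before this adjustment is 16 ≥ 13, so +5): 16 + 5 = 21.
A5 applies: 21 − 3 = 18.
Level 18 exceeds the maximum of 17; capped at 17.
Final offense level: 17.
Criminal history: 4 prior points → Category A (0-4).
Level 17 falls in the 16-17 band.
Grid: Level 16-17 × Category A = 29-37 months.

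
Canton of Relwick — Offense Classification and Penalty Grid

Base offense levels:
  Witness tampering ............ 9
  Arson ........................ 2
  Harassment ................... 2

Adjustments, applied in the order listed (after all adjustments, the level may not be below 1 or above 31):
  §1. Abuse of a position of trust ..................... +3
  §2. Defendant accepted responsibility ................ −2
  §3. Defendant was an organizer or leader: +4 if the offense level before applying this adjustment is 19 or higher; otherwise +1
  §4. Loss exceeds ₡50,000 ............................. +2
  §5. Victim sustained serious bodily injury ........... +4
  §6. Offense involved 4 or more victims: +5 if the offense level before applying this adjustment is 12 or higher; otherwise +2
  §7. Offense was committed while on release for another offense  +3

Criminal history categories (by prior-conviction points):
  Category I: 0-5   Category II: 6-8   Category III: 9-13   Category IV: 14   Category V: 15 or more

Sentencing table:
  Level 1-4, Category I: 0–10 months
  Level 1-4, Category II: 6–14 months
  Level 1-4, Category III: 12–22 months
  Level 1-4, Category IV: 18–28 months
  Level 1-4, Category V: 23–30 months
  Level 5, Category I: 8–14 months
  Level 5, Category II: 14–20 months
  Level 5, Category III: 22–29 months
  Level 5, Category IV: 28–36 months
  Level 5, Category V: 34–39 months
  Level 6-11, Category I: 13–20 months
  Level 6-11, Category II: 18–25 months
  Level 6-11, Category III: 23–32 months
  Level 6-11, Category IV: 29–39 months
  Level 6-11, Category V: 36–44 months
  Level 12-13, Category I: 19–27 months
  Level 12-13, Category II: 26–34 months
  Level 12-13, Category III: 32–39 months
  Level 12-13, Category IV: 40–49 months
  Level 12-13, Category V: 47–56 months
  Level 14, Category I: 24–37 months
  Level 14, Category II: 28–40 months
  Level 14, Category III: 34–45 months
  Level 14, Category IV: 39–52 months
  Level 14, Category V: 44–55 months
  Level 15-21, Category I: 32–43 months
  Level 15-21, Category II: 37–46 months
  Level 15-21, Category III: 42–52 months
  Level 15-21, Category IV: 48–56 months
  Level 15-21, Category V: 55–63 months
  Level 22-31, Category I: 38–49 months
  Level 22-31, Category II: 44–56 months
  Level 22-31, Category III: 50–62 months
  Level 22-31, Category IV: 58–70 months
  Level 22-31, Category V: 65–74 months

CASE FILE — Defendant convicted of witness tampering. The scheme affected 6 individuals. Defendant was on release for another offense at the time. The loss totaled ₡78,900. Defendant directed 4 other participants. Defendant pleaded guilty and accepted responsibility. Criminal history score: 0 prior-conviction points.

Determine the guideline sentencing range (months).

Base offense level for witness tampering: 9.
§1 does not apply.
§2 applies: 9 − 2 = 7.
§3 applies (level before this adjustment is 7 < 19, so +1): 7 + 1 = 8.
§4 applies: 8 + 2 = 10.
§5 does not apply.
§6 applies (level before this adjustment is 10 < 12, so +2): 10 + 2 = 12.
§7 applies: 12 + 3 = 15.
Final offense level: 15.
Criminal history: 0 prior points → Category I (0-5).
Level 15 falls in the 15-21 band.
Grid: Level 15-21 × Category I = 32-43 months.

32-43 months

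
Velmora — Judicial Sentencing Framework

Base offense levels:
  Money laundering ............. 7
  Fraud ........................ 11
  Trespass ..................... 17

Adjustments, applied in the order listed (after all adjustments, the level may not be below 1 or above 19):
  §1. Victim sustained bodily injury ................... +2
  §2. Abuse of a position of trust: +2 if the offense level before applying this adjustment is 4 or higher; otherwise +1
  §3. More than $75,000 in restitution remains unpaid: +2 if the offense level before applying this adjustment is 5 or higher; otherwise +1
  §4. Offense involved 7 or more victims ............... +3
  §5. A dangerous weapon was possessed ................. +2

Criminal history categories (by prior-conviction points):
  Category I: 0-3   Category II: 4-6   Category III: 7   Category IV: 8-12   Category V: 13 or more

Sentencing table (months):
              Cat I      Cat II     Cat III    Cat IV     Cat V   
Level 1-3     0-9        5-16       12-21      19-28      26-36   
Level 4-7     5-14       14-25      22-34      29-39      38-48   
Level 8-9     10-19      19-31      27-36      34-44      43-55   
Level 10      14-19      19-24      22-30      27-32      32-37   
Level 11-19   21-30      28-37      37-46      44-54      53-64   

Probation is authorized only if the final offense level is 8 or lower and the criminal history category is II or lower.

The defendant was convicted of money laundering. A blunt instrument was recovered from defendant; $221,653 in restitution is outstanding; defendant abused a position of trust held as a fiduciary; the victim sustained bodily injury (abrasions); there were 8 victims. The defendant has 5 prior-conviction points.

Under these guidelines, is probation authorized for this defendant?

No

Base offense level for money laundering: 7.
§1 applies: 7 + 2 = 9.
§2 applies (level before this adjustment is 9 ≥ 4, so +2): 9 + 2 = 11.
§3 applies (level before this adjustment is 11 ≥ 5, so +2): 11 + 2 = 13.
§4 applies: 13 + 3 = 16.
§5 applies: 16 + 2 = 18.
Final offense level: 18.
Criminal history: 5 prior points → Category II (4-6).
Level 18 falls in the 11-19 band.
Grid: Level 11-19 × Category II = 28-37 months.
Probation check: level 18 > 8 and category II ≤ II → not eligible.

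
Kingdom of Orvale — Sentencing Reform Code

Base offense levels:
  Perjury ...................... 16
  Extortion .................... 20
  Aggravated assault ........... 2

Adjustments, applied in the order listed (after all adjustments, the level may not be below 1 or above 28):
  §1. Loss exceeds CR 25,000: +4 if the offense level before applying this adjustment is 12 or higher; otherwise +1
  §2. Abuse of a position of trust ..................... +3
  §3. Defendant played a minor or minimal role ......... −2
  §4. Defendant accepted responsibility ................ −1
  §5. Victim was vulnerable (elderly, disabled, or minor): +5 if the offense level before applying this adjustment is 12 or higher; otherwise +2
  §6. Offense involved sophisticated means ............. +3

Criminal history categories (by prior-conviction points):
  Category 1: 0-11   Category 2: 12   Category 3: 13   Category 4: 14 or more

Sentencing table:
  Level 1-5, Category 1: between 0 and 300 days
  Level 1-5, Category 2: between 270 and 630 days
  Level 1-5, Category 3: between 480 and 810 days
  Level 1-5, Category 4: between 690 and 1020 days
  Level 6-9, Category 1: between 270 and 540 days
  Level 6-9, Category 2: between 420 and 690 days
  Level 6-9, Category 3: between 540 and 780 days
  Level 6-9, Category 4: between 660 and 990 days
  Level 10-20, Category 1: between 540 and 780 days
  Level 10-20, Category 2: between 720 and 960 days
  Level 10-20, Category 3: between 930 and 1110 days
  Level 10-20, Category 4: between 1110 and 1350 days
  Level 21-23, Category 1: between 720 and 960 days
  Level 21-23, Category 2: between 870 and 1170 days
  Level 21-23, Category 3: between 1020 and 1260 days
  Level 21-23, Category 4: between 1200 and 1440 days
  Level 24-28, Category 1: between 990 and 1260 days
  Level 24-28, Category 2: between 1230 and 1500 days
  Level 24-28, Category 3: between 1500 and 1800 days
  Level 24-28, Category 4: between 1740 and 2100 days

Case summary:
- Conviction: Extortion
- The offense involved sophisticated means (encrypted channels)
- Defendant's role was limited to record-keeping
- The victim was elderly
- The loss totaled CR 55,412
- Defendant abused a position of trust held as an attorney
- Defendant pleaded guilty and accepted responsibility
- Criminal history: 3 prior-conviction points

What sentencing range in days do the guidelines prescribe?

990-1260 days

Base offense level for extortion: 20.
§1 applies (level before this adjustment is 20 ≥ 12, so +4): 20 + 4 = 24.
§2 applies: 24 + 3 = 27.
§3 applies: 27 − 2 = 25.
§4 applies: 25 − 1 = 24.
§5 applies (level before this adjustment is 24 ≥ 12, so +5): 24 + 5 = 29.
§6 applies: 29 + 3 = 32.
Level 32 exceeds the maximum of 28; capped at 28.
Final offense level: 28.
Criminal history: 3 prior points → Category 1 (0-11).
Level 28 falls in the 24-28 band.
Grid: Level 24-28 × Category 1 = 990-1260 days.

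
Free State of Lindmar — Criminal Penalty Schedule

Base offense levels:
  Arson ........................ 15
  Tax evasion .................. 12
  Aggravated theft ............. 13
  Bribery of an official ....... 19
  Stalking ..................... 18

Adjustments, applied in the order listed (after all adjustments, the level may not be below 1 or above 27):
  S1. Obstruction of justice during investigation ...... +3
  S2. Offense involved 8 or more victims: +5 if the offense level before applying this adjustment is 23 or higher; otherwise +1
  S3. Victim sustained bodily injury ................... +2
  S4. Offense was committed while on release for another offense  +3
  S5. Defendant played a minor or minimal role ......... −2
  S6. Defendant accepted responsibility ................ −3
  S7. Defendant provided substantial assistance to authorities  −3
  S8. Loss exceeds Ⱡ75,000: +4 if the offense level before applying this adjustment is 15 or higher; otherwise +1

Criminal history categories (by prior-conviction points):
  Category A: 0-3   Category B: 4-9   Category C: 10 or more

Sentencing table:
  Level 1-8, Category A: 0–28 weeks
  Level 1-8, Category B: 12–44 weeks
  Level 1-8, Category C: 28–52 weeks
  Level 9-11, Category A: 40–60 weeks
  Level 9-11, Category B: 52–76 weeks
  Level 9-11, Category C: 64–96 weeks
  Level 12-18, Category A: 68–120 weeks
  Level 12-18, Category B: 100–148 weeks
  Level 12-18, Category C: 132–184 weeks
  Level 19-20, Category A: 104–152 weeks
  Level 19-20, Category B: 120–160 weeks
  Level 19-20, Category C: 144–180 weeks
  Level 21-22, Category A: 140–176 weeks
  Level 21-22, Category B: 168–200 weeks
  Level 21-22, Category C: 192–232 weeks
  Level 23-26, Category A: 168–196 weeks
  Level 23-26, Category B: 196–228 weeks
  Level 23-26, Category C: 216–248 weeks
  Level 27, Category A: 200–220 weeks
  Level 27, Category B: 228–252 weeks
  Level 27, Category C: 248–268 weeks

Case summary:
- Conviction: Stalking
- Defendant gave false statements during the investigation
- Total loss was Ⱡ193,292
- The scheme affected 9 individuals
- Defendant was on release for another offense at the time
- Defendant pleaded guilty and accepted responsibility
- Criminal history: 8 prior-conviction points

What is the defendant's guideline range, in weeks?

196-228 weeks

Base offense level for stalking: 18.
S1 applies: 18 + 3 = 21.
S2 applies (level before this adjustment is 21 < 23, so +1): 21 + 1 = 22.
S3 does not apply.
S4 applies: 22 + 3 = 25.
S5 does not apply.
S6 applies: 25 − 3 = 22.
S8 applies (level before this adjustment is 22 ≥ 15, so +4): 22 + 4 = 26.
Final offense level: 26.
Criminal history: 8 prior points → Category B (4-9).
Level 26 falls in the 23-26 band.
Grid: Level 23-26 × Category B = 196-228 weeks.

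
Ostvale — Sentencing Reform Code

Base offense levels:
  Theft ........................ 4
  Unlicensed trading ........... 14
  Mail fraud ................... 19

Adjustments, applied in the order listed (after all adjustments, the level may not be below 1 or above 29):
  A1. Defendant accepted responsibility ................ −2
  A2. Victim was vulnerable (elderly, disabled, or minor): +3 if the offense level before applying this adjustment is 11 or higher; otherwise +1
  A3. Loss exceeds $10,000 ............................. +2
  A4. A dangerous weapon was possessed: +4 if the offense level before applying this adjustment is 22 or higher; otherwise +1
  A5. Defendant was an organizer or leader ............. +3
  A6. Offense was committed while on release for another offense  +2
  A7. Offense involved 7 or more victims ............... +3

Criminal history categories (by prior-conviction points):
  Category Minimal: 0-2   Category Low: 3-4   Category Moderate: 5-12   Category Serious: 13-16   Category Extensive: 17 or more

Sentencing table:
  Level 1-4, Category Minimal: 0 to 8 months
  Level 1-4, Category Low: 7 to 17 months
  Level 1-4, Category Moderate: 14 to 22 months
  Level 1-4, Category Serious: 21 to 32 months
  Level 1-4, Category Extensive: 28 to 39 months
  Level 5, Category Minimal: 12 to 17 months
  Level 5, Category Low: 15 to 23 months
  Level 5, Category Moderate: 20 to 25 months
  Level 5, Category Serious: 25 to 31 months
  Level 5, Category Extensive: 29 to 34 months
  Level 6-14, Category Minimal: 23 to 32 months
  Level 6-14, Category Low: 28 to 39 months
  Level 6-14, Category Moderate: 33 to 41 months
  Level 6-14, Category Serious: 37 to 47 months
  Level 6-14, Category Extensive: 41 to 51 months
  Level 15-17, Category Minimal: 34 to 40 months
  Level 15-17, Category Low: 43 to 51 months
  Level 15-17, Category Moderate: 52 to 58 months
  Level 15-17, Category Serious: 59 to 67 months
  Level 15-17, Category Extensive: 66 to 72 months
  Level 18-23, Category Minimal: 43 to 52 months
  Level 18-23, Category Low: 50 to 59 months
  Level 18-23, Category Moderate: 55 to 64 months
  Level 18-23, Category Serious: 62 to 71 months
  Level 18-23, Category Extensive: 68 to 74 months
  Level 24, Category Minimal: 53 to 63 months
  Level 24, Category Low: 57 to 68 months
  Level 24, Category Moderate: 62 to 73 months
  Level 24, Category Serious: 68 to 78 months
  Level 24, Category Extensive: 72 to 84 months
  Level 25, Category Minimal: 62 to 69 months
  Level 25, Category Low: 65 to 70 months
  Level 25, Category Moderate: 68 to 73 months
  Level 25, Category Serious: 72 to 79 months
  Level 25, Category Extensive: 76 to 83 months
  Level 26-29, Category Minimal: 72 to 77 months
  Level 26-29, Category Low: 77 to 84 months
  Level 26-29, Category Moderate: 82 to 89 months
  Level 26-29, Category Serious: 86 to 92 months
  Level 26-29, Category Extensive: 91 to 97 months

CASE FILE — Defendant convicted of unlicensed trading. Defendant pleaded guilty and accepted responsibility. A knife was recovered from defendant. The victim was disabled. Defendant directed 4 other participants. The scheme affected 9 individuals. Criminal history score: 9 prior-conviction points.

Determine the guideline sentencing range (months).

55-64 months

Base offense level for unlicensed trading: 14.
A1 applies: 14 − 2 = 12.
A2 applies (level before this adjustment is 12 ≥ 11, so +3): 12 + 3 = 15.
A4 applies (level before this adjustment is 15 < 22, so +1): 15 + 1 = 16.
A5 applies: 16 + 3 = 19.
A6 does not apply.
A7 applies: 19 + 3 = 22.
Final offense level: 22.
Criminal history: 9 prior points → Category Moderate (5-12).
Level 22 falls in the 18-23 band.
Grid: Level 18-23 × Category Moderate = 55-64 months.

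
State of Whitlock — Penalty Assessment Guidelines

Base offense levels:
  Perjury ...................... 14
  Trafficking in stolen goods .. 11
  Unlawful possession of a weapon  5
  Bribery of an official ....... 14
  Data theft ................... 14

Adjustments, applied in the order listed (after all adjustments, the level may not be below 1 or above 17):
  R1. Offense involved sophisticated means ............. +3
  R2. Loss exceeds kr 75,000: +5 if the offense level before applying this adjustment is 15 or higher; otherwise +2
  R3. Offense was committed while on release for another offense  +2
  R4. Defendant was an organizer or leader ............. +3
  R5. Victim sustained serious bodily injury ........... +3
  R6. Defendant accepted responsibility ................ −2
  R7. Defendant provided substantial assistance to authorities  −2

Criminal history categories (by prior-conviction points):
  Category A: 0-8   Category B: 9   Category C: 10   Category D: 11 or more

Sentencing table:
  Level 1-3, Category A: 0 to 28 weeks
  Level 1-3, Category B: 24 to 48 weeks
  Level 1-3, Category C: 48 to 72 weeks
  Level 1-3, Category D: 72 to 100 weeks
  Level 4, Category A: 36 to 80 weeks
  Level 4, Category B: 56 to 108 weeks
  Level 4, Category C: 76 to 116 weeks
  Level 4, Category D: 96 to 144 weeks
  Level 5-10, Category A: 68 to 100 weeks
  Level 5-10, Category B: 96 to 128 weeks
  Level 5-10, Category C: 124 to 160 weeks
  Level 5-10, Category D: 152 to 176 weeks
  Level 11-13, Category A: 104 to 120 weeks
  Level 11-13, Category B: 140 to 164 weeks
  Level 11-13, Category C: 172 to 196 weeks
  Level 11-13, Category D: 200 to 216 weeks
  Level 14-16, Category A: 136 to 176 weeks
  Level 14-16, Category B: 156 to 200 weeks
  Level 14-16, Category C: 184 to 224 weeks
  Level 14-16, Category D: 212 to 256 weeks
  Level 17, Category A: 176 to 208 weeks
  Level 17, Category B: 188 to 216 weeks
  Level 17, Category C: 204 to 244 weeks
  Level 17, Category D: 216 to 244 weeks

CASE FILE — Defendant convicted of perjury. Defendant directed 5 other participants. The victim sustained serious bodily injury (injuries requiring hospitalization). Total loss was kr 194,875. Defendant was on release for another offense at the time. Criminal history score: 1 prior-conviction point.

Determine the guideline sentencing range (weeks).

Base offense level for perjury: 14.
R1 does not apply.
R2 applies (level before this adjustment is 14 < 15, so +2): 14 + 2 = 16.
R3 applies: 16 + 2 = 18.
R4 applies: 18 + 3 = 21.
R5 applies: 21 + 3 = 24.
R6 does not apply.
R7 does not apply.
Level 24 exceeds the maximum of 17; capped at 17.
Final offense level: 17.
Criminal history: 1 prior point → Category A (0-8).
Level 17 falls in the 17 band.
Grid: Level 17 × Category A = 176-208 weeks.

176-208 weeks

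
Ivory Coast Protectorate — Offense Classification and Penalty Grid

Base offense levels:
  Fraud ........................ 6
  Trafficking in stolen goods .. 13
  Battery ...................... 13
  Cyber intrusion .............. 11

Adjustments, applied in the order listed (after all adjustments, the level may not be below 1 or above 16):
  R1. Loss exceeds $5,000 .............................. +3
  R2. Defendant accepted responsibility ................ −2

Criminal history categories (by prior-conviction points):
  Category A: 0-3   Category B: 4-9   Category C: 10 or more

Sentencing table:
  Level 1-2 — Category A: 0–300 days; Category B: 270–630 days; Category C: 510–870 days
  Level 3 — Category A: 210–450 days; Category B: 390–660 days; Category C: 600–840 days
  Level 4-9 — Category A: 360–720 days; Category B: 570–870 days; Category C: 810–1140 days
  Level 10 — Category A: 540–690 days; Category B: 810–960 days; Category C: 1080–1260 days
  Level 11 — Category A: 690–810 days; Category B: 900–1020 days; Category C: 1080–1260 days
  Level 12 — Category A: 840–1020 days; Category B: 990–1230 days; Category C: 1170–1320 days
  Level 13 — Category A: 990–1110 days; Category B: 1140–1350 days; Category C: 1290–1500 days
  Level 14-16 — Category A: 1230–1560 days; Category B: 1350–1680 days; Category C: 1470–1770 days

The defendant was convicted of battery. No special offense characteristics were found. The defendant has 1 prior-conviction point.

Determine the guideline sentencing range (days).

990-1110 days

Base offense level for battery: 13.
Final offense level: 13.
Criminal history: 1 prior point → Category A (0-3).
Level 13 falls in the 13 band.
Grid: Level 13 × Category A = 990-1110 days.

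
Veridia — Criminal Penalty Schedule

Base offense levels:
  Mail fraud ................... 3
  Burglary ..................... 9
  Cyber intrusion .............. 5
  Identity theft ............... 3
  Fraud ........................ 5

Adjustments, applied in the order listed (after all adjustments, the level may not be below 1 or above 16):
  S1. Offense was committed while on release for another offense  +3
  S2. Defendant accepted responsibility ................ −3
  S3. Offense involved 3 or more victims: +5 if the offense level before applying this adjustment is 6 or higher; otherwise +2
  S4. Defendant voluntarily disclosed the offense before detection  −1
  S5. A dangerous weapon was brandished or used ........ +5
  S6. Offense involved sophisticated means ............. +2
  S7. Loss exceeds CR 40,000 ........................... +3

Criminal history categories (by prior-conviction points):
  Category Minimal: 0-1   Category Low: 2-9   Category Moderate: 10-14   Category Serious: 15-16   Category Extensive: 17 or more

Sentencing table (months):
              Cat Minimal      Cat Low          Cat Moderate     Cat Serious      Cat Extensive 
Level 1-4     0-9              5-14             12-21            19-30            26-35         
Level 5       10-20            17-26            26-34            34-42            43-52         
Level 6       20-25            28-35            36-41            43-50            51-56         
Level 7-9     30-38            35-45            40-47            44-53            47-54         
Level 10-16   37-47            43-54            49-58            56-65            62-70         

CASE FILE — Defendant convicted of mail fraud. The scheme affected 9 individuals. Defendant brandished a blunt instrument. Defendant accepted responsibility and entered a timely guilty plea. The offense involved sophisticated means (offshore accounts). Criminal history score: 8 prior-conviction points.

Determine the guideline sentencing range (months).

35-45 months

Base offense level for mail fraud: 3.
S2 applies: 3 − 3 = 0.
S3 applies (level before this adjustment is 0 < 6, so +2): 0 + 2 = 2.
S5 applies: 2 + 5 = 7.
S6 applies: 7 + 2 = 9.
Final offense level: 9.
Criminal history: 8 prior points → Category Low (2-9).
Level 9 falls in the 7-9 band.
Grid: Level 7-9 × Category Low = 35-45 months.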